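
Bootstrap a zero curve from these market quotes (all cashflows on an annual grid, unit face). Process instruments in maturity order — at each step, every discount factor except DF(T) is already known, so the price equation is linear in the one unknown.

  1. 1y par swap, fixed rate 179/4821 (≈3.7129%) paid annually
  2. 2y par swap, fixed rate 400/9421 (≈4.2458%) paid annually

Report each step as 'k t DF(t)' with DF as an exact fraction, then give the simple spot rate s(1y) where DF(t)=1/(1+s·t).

step 1 [1y] swap r/1=179/4821: DF=(1 − 179/4821·(0))/(1+179/4821) = 4821/5000 ≈ 0.964200
step 2 [2y] swap r/1=400/9421: DF=(1 − 400/9421·(0.964200))/(1+400/9421) = 23/25 ≈ 0.920000

1 1 4821/5000
2 2 23/25
s(1y) = (1/(4821/5000) − 1)/(1) = 179/4821 ≈ 3.7129%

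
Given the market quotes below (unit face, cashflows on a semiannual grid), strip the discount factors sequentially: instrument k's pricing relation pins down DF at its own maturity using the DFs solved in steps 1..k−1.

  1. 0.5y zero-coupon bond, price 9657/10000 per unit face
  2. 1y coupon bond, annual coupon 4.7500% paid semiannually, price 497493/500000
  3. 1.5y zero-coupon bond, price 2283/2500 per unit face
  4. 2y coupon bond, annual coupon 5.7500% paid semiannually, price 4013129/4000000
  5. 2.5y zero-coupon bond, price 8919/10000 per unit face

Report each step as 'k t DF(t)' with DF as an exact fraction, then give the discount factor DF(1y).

1 1/2 9657/10000
2 1 1899/2000
3 3/2 2283/2500
4 2 4481/5000
5 5/2 8919/10000
DF(1y) = 1899/2000 ≈ 0.949500

step 1 [0.5y] zero: DF = P = 9657/10000 ≈ 0.965700
step 2 [1y] bond c/2=19/800: DF=(497493/500000 − 19/800·(0.965700))/(1+19/800) = 1899/2000 ≈ 0.949500
step 3 [1.5y] zero: DF = P = 2283/2500 ≈ 0.913200
step 4 [2y] bond c/2=23/800: DF=(4013129/4000000 − 23/800·(0.965700+0.949500+0.913200))/(1+23/800) = 4481/5000 ≈ 0.896200
step 5 [2.5y] zero: DF = P = 8919/10000 ≈ 0.891900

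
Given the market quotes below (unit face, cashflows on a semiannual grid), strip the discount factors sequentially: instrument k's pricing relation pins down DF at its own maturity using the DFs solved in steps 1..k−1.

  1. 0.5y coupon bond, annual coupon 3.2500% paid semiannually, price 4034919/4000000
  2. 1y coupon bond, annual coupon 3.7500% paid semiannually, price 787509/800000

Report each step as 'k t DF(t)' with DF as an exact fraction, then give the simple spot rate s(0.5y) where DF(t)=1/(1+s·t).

step 1 [0.5y] bond c/2=13/800: DF=(4034919/4000000 − 13/800·(0))/(1+13/800) = 4963/5000 ≈ 0.992600
step 2 [1y] bond c/2=3/160: DF=(787509/800000 − 3/160·(0.992600))/(1+3/160) = 237/250 ≈ 0.948000

1 1/2 4963/5000
2 1 237/250
s(0.5y) = (1/(4963/5000) − 1)/(1/2) = 74/4963 ≈ 1.4910%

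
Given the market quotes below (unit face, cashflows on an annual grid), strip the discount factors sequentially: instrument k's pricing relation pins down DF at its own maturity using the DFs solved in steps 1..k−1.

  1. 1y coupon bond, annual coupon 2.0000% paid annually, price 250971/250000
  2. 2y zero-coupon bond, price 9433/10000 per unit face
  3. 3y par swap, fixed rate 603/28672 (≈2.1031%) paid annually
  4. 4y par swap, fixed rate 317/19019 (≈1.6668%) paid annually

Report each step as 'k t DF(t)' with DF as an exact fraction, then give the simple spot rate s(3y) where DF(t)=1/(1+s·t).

1 1 4921/5000
2 2 9433/10000
3 3 9397/10000
4 4 4683/5000
s(3y) = (1/(9397/10000) − 1)/(3) = 201/9397 ≈ 2.1390%

step 1 [1y] bond c/1=1/50: DF=(250971/250000 − 1/50·(0))/(1+1/50) = 4921/5000 ≈ 0.984200
step 2 [2y] zero: DF = P = 9433/10000 ≈ 0.943300
step 3 [3y] swap r/1=603/28672: DF=(1 − 603/28672·(0.984200+0.943300))/(1+603/28672) = 9397/10000 ≈ 0.939700
step 4 [4y] swap r/1=317/19019: DF=(1 − 317/19019·(0.984200+0.943300+0.939700))/(1+317/19019) = 4683/5000 ≈ 0.936600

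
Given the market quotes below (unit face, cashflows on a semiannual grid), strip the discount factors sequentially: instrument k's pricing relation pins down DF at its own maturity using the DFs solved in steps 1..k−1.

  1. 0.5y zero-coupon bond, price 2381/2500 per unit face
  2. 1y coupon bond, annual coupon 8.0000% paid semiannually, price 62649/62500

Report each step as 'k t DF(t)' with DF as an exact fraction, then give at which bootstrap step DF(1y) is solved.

step 1 [0.5y] zero: DF = P = 2381/2500 ≈ 0.952400
step 2 [1y] bond c/2=1/25: DF=(62649/62500 − 1/25·(0.952400))/(1+1/25) = 1159/1250 ≈ 0.927200

1 1/2 2381/2500
2 1 1159/1250
DF(1y) is solved at step 2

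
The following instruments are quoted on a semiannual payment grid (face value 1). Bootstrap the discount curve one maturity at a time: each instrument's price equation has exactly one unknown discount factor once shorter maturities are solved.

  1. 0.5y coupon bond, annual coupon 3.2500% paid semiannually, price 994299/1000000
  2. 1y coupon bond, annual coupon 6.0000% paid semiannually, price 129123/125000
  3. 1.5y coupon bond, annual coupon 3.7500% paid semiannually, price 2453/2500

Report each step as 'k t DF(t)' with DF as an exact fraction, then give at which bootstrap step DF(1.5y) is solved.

1 1/2 1223/1250
2 1 609/625
3 3/2 1159/1250
DF(1.5y) is solved at step 3

step 1 [0.5y] bond c/2=13/800: DF=(994299/1000000 − 13/800·(0))/(1+13/800) = 1223/1250 ≈ 0.978400
step 2 [1y] bond c/2=3/100: DF=(129123/125000 − 3/100·(0.978400))/(1+3/100) = 609/625 ≈ 0.974400
step 3 [1.5y] bond c/2=3/160: DF=(2453/2500 − 3/160·(0.978400+0.974400))/(1+3/160) = 1159/1250 ≈ 0.927200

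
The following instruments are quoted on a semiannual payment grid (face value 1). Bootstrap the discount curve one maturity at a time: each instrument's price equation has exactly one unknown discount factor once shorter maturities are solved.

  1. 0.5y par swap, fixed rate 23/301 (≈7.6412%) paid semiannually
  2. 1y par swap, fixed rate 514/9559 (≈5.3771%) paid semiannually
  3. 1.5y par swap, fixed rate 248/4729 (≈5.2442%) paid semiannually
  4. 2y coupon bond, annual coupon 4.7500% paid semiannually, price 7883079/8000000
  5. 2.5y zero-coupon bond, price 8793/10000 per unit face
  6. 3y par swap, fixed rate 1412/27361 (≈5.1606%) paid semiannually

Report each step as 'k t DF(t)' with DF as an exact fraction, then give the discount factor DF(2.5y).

step 1 [0.5y] swap r/2=23/602: DF=(1 − 23/602·(0))/(1+23/602) = 602/625 ≈ 0.963200
step 2 [1y] swap r/2=257/9559: DF=(1 − 257/9559·(0.963200))/(1+257/9559) = 4743/5000 ≈ 0.948600
step 3 [1.5y] swap r/2=124/4729: DF=(1 − 124/4729·(0.963200+0.948600))/(1+124/4729) = 1157/1250 ≈ 0.925600
step 4 [2y] bond c/2=19/800: DF=(7883079/8000000 − 19/800·(0.963200+0.948600+0.925600))/(1+19/800) = 8967/10000 ≈ 0.896700
step 5 [2.5y] zero: DF = P = 8793/10000 ≈ 0.879300
step 6 [3y] swap r/2=706/27361: DF=(1 − 706/27361·(0.963200+0.948600+0.925600+0.896700+0.879300))/(1+706/27361) = 2147/2500 ≈ 0.858800

1 1/2 602/625
2 1 4743/5000
3 3/2 1157/1250
4 2 8967/10000
5 5/2 8793/10000
6 3 2147/2500
DF(2.5y) = 8793/10000 ≈ 0.879300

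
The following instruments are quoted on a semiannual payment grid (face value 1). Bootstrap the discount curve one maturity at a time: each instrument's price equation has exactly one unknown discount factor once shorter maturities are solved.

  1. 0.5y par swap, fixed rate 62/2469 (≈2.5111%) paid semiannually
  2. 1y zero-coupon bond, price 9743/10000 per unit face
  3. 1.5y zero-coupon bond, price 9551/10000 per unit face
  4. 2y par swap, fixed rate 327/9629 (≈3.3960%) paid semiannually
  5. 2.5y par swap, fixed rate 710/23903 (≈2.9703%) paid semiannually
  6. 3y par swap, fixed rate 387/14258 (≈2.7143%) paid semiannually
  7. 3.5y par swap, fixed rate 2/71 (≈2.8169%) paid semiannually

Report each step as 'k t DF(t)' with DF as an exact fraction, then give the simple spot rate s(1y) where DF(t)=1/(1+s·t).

step 1 [0.5y] swap r/2=31/2469: DF=(1 − 31/2469·(0))/(1+31/2469) = 2469/2500 ≈ 0.987600
step 2 [1y] zero: DF = P = 9743/10000 ≈ 0.974300
step 3 [1.5y] zero: DF = P = 9551/10000 ≈ 0.955100
step 4 [2y] swap r/2=327/19258: DF=(1 − 327/19258·(0.987600+0.974300+0.955100))/(1+327/19258) = 4673/5000 ≈ 0.934600
step 5 [2.5y] swap r/2=355/23903: DF=(1 − 355/23903·(0.987600+0.974300+0.955100+0.934600))/(1+355/23903) = 929/1000 ≈ 0.929000
step 6 [3y] swap r/2=387/28516: DF=(1 − 387/28516·(0.987600+0.974300+0.955100+0.934600+0.929000))/(1+387/28516) = 4613/5000 ≈ 0.922600
step 7 [3.5y] swap r/2=1/71: DF=(1 − 1/71·(0.987600+0.974300+0.955100+0.934600+0.929000+0.922600))/(1+1/71) = 9069/10000 ≈ 0.906900

1 1/2 2469/2500
2 1 9743/10000
3 3/2 9551/10000
4 2 4673/5000
5 5/2 929/1000
6 3 4613/5000
7 7/2 9069/10000
s(1y) = (1/(9743/10000) − 1)/(1) = 257/9743 ≈ 2.6378%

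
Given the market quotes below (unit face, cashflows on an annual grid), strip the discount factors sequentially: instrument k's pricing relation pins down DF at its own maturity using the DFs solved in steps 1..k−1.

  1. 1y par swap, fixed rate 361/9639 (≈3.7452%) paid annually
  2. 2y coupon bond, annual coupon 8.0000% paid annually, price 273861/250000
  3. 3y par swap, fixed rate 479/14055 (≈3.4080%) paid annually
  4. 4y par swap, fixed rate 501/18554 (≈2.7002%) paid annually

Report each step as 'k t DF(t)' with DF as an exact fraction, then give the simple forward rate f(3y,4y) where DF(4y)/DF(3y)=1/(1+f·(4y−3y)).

step 1 [1y] swap r/1=361/9639: DF=(1 − 361/9639·(0))/(1+361/9639) = 9639/10000 ≈ 0.963900
step 2 [2y] bond c/1=2/25: DF=(273861/250000 − 2/25·(0.963900))/(1+2/25) = 9429/10000 ≈ 0.942900
step 3 [3y] swap r/1=479/14055: DF=(1 − 479/14055·(0.963900+0.942900))/(1+479/14055) = 4521/5000 ≈ 0.904200
step 4 [4y] swap r/1=501/18554: DF=(1 − 501/18554·(0.963900+0.942900+0.904200))/(1+501/18554) = 4499/5000 ≈ 0.899800

1 1 9639/10000
2 2 9429/10000
3 3 4521/5000
4 4 4499/5000
f(3y,4y) = ((4521/5000)/(4499/5000) − 1)/(1) = 2/409 ≈ 0.4890%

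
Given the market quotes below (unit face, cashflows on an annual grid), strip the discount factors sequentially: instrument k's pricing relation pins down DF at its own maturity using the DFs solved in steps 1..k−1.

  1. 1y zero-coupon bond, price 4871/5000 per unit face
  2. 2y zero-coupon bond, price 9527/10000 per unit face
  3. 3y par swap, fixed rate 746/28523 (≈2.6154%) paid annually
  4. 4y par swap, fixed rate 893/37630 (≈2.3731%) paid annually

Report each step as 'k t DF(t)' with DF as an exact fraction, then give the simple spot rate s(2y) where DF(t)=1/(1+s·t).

step 1 [1y] zero: DF = P = 4871/5000 ≈ 0.974200
step 2 [2y] zero: DF = P = 9527/10000 ≈ 0.952700
step 3 [3y] swap r/1=746/28523: DF=(1 − 746/28523·(0.974200+0.952700))/(1+746/28523) = 4627/5000 ≈ 0.925400
step 4 [4y] swap r/1=893/37630: DF=(1 − 893/37630·(0.974200+0.952700+0.925400))/(1+893/37630) = 9107/10000 ≈ 0.910700

1 1 4871/5000
2 2 9527/10000
3 3 4627/5000
4 4 9107/10000
s(2y) = (1/(9527/10000) − 1)/(2) = 473/19054 ≈ 2.4824%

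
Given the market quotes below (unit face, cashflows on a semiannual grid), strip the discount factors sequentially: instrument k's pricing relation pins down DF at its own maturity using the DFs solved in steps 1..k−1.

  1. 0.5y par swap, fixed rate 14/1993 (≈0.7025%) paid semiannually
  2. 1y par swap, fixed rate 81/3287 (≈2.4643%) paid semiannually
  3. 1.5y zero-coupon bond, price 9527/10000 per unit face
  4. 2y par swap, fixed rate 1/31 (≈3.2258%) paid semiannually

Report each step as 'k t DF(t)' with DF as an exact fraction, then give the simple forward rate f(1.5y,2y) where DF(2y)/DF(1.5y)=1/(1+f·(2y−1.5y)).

1 1/2 1993/2000
2 1 9757/10000
3 3/2 9527/10000
4 2 9377/10000
f(1.5y,2y) = ((9527/10000)/(9377/10000) − 1)/(1/2) = 300/9377 ≈ 3.1993%

step 1 [0.5y] swap r/2=7/1993: DF=(1 − 7/1993·(0))/(1+7/1993) = 1993/2000 ≈ 0.996500
step 2 [1y] swap r/2=81/6574: DF=(1 − 81/6574·(0.996500))/(1+81/6574) = 9757/10000 ≈ 0.975700
step 3 [1.5y] zero: DF = P = 9527/10000 ≈ 0.952700
step 4 [2y] swap r/2=1/62: DF=(1 − 1/62·(0.996500+0.975700+0.952700))/(1+1/62) = 9377/10000 ≈ 0.937700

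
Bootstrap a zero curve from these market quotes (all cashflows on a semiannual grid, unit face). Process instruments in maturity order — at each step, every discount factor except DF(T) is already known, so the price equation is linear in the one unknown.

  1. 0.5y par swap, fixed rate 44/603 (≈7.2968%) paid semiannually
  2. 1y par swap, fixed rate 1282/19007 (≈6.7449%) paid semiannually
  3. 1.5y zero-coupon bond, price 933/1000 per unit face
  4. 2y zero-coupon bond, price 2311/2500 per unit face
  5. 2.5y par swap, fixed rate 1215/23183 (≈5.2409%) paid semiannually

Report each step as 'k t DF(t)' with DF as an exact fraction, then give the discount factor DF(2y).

step 1 [0.5y] swap r/2=22/603: DF=(1 − 22/603·(0))/(1+22/603) = 603/625 ≈ 0.964800
step 2 [1y] swap r/2=641/19007: DF=(1 − 641/19007·(0.964800))/(1+641/19007) = 9359/10000 ≈ 0.935900
step 3 [1.5y] zero: DF = P = 933/1000 ≈ 0.933000
step 4 [2y] zero: DF = P = 2311/2500 ≈ 0.924400
step 5 [2.5y] swap r/2=1215/46366: DF=(1 − 1215/46366·(0.964800+0.935900+0.933000+0.924400))/(1+1215/46366) = 1757/2000 ≈ 0.878500

1 1/2 603/625
2 1 9359/10000
3 3/2 933/1000
4 2 2311/2500
5 5/2 1757/2000
DF(2y) = 2311/2500 ≈ 0.924400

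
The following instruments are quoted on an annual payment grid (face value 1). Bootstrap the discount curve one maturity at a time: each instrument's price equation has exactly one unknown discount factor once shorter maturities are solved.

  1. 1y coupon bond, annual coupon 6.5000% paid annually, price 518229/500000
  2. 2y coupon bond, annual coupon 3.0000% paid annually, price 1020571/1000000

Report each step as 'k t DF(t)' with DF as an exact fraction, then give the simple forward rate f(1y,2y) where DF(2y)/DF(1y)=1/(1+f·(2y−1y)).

1 1 2433/2500
2 2 77/80
f(1y,2y) = ((2433/2500)/(77/80) − 1)/(1) = 107/9625 ≈ 1.1117%

step 1 [1y] bond c/1=13/200: DF=(518229/500000 − 13/200·(0))/(1+13/200) = 2433/2500 ≈ 0.973200
step 2 [2y] bond c/1=3/100: DF=(1020571/1000000 − 3/100·(0.973200))/(1+3/100) = 77/80 ≈ 0.962500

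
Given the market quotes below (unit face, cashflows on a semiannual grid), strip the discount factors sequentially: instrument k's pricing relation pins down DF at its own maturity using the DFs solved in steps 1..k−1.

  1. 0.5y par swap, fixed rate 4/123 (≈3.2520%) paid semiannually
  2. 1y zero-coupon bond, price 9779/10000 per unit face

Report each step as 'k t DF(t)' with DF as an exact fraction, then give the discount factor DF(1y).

step 1 [0.5y] swap r/2=2/123: DF=(1 − 2/123·(0))/(1+2/123) = 123/125 ≈ 0.984000
step 2 [1y] zero: DF = P = 9779/10000 ≈ 0.977900

1 1/2 123/125
2 1 9779/10000
DF(1y) = 9779/10000 ≈ 0.977900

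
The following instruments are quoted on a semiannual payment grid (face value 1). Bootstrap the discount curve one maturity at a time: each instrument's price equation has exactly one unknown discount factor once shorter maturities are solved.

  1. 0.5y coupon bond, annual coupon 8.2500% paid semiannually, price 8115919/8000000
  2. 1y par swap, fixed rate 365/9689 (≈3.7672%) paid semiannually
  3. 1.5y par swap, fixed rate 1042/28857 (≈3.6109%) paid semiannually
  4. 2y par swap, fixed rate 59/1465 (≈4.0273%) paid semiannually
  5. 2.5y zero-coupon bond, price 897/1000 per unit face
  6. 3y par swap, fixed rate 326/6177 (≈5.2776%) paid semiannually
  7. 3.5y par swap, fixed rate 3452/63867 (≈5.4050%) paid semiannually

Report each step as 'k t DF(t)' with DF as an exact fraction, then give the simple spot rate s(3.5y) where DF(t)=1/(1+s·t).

step 1 [0.5y] bond c/2=33/800: DF=(8115919/8000000 − 33/800·(0))/(1+33/800) = 9743/10000 ≈ 0.974300
step 2 [1y] swap r/2=365/19378: DF=(1 − 365/19378·(0.974300))/(1+365/19378) = 1927/2000 ≈ 0.963500
step 3 [1.5y] swap r/2=521/28857: DF=(1 − 521/28857·(0.974300+0.963500))/(1+521/28857) = 9479/10000 ≈ 0.947900
step 4 [2y] swap r/2=59/2930: DF=(1 − 59/2930·(0.974300+0.963500+0.947900))/(1+59/2930) = 9233/10000 ≈ 0.923300
step 5 [2.5y] zero: DF = P = 897/1000 ≈ 0.897000
step 6 [3y] swap r/2=163/6177: DF=(1 − 163/6177·(0.974300+0.963500+0.947900+0.923300+0.897000))/(1+163/6177) = 8533/10000 ≈ 0.853300
step 7 [3.5y] swap r/2=1726/63867: DF=(1 − 1726/63867·(0.974300+0.963500+0.947900+0.923300+0.897000+0.853300))/(1+1726/63867) = 4137/5000 ≈ 0.827400

1 1/2 9743/10000
2 1 1927/2000
3 3/2 9479/10000
4 2 9233/10000
5 5/2 897/1000
6 3 8533/10000
7 7/2 4137/5000
s(3.5y) = (1/(4137/5000) − 1)/(7/2) = 1726/28959 ≈ 5.9602%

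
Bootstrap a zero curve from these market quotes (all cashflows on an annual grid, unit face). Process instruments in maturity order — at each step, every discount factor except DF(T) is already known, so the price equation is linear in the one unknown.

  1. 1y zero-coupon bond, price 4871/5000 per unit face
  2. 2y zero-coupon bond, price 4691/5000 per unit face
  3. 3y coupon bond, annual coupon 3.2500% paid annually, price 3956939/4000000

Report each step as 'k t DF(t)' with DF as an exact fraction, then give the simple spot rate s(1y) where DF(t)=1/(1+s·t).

1 1 4871/5000
2 2 4691/5000
3 3 8979/10000
s(1y) = (1/(4871/5000) − 1)/(1) = 129/4871 ≈ 2.6483%

step 1 [1y] zero: DF = P = 4871/5000 ≈ 0.974200
step 2 [2y] zero: DF = P = 4691/5000 ≈ 0.938200
step 3 [3y] bond c/1=13/400: DF=(3956939/4000000 − 13/400·(0.974200+0.938200))/(1+13/400) = 8979/10000 ≈ 0.897900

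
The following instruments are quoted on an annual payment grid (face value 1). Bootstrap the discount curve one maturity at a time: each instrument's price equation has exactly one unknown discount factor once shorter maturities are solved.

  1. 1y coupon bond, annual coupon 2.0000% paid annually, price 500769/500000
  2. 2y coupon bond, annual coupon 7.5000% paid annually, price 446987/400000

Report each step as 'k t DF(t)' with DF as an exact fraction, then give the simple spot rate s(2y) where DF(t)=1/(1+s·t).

step 1 [1y] bond c/1=1/50: DF=(500769/500000 − 1/50·(0))/(1+1/50) = 9819/10000 ≈ 0.981900
step 2 [2y] bond c/1=3/40: DF=(446987/400000 − 3/40·(0.981900))/(1+3/40) = 971/1000 ≈ 0.971000

1 1 9819/10000
2 2 971/1000
s(2y) = (1/(971/1000) − 1)/(2) = 29/1942 ≈ 1.4933%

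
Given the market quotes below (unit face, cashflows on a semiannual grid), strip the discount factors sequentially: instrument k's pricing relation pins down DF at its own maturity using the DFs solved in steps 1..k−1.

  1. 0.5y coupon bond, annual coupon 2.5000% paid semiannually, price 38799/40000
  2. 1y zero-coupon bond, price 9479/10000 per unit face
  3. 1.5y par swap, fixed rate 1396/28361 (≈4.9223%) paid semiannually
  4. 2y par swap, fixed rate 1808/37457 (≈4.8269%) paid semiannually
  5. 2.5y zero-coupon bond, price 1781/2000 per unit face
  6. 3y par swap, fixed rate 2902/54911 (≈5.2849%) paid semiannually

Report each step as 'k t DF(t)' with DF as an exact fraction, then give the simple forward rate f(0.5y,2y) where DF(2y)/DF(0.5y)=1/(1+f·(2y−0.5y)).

step 1 [0.5y] bond c/2=1/80: DF=(38799/40000 − 1/80·(0))/(1+1/80) = 479/500 ≈ 0.958000
step 2 [1y] zero: DF = P = 9479/10000 ≈ 0.947900
step 3 [1.5y] swap r/2=698/28361: DF=(1 − 698/28361·(0.958000+0.947900))/(1+698/28361) = 4651/5000 ≈ 0.930200
step 4 [2y] swap r/2=904/37457: DF=(1 − 904/37457·(0.958000+0.947900+0.930200))/(1+904/37457) = 1137/1250 ≈ 0.909600
step 5 [2.5y] zero: DF = P = 1781/2000 ≈ 0.890500
step 6 [3y] swap r/2=1451/54911: DF=(1 − 1451/54911·(0.958000+0.947900+0.930200+0.909600+0.890500))/(1+1451/54911) = 8549/10000 ≈ 0.854900

1 1/2 479/500
2 1 9479/10000
3 3/2 4651/5000
4 2 1137/1250
5 5/2 1781/2000
6 3 8549/10000
f(0.5y,2y) = ((479/500)/(1137/1250) − 1)/(3/2) = 121/3411 ≈ 3.5473%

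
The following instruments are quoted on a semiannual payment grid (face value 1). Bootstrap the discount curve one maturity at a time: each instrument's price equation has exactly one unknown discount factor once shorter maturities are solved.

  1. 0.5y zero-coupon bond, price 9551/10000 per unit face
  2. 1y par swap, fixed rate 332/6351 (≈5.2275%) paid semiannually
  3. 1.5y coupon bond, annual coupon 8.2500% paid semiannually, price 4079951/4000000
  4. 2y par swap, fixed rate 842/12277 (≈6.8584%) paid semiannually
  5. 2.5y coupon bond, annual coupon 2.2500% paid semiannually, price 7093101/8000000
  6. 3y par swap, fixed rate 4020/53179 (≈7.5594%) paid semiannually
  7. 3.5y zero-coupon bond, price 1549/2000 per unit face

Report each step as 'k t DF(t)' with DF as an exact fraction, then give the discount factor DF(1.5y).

1 1/2 9551/10000
2 1 4751/5000
3 3/2 9041/10000
4 2 8737/10000
5 5/2 4179/5000
6 3 799/1000
7 7/2 1549/2000
DF(1.5y) = 9041/10000 ≈ 0.904100

step 1 [0.5y] zero: DF = P = 9551/10000 ≈ 0.955100
step 2 [1y] swap r/2=166/6351: DF=(1 − 166/6351·(0.955100))/(1+166/6351) = 4751/5000 ≈ 0.950200
step 3 [1.5y] bond c/2=33/800: DF=(4079951/4000000 − 33/800·(0.955100+0.950200))/(1+33/800) = 9041/10000 ≈ 0.904100
step 4 [2y] swap r/2=421/12277: DF=(1 − 421/12277·(0.955100+0.950200+0.904100))/(1+421/12277) = 8737/10000 ≈ 0.873700
step 5 [2.5y] bond c/2=9/800: DF=(7093101/8000000 − 9/800·(0.955100+0.950200+0.904100+0.873700))/(1+9/800) = 4179/5000 ≈ 0.835800
step 6 [3y] swap r/2=2010/53179: DF=(1 − 2010/53179·(0.955100+0.950200+0.904100+0.873700+0.835800))/(1+2010/53179) = 799/1000 ≈ 0.799000
step 7 [3.5y] zero: DF = P = 1549/2000 ≈ 0.774500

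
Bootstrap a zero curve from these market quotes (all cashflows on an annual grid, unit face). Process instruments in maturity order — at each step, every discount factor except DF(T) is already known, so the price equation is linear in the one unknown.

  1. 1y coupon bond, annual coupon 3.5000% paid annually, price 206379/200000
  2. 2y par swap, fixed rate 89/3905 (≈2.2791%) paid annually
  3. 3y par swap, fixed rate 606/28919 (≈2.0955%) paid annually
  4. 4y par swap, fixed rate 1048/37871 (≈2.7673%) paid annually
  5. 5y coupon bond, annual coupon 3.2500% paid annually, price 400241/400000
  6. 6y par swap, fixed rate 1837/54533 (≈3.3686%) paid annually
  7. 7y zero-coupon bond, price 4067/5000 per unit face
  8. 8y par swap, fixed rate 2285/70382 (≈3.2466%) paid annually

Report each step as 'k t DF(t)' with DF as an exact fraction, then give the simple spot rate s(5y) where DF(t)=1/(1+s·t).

step 1 [1y] bond c/1=7/200: DF=(206379/200000 − 7/200·(0))/(1+7/200) = 997/1000 ≈ 0.997000
step 2 [2y] swap r/1=89/3905: DF=(1 − 89/3905·(0.997000))/(1+89/3905) = 1911/2000 ≈ 0.955500
step 3 [3y] swap r/1=606/28919: DF=(1 − 606/28919·(0.997000+0.955500))/(1+606/28919) = 4697/5000 ≈ 0.939400
step 4 [4y] swap r/1=1048/37871: DF=(1 − 1048/37871·(0.997000+0.955500+0.939400))/(1+1048/37871) = 1119/1250 ≈ 0.895200
step 5 [5y] bond c/1=13/400: DF=(400241/400000 − 13/400·(0.997000+0.955500+0.939400+0.895200))/(1+13/400) = 8499/10000 ≈ 0.849900
step 6 [6y] swap r/1=1837/54533: DF=(1 − 1837/54533·(0.997000+0.955500+0.939400+0.895200+0.849900))/(1+1837/54533) = 8163/10000 ≈ 0.816300
step 7 [7y] zero: DF = P = 4067/5000 ≈ 0.813400
step 8 [8y] swap r/1=2285/70382: DF=(1 − 2285/70382·(0.997000+0.955500+0.939400+0.895200+0.849900+0.816300+0.813400))/(1+2285/70382) = 1543/2000 ≈ 0.771500

1 1 997/1000
2 2 1911/2000
3 3 4697/5000
4 4 1119/1250
5 5 8499/10000
6 6 8163/10000
7 7 4067/5000
8 8 1543/2000
s(5y) = (1/(8499/10000) − 1)/(5) = 1501/42495 ≈ 3.5322%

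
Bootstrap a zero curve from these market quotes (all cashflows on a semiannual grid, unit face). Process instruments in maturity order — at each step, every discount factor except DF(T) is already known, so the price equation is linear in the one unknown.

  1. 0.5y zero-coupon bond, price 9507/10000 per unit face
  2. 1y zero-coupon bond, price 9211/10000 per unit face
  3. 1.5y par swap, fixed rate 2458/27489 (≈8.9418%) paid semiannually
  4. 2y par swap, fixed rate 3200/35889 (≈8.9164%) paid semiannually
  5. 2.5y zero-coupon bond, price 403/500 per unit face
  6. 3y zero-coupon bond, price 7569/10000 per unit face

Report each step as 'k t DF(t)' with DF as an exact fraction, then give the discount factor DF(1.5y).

step 1 [0.5y] zero: DF = P = 9507/10000 ≈ 0.950700
step 2 [1y] zero: DF = P = 9211/10000 ≈ 0.921100
step 3 [1.5y] swap r/2=1229/27489: DF=(1 − 1229/27489·(0.950700+0.921100))/(1+1229/27489) = 8771/10000 ≈ 0.877100
step 4 [2y] swap r/2=1600/35889: DF=(1 − 1600/35889·(0.950700+0.921100+0.877100))/(1+1600/35889) = 21/25 ≈ 0.840000
step 5 [2.5y] zero: DF = P = 403/500 ≈ 0.806000
step 6 [3y] zero: DF = P = 7569/10000 ≈ 0.756900

1 1/2 9507/10000
2 1 9211/10000
3 3/2 8771/10000
4 2 21/25
5 5/2 403/500
6 3 7569/10000
DF(1.5y) = 8771/10000 ≈ 0.877100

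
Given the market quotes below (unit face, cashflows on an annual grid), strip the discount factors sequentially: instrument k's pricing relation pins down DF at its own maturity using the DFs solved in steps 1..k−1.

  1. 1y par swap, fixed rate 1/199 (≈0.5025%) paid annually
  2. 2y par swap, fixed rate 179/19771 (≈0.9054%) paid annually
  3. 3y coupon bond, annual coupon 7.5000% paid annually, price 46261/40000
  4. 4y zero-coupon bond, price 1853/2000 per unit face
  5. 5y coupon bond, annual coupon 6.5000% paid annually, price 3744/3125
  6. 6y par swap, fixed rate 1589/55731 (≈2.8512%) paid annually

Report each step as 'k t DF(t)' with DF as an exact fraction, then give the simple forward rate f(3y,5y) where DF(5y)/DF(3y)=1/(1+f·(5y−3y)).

step 1 [1y] swap r/1=1/199: DF=(1 − 1/199·(0))/(1+1/199) = 199/200 ≈ 0.995000
step 2 [2y] swap r/1=179/19771: DF=(1 − 179/19771·(0.995000))/(1+179/19771) = 9821/10000 ≈ 0.982100
step 3 [3y] bond c/1=3/40: DF=(46261/40000 − 3/40·(0.995000+0.982100))/(1+3/40) = 9379/10000 ≈ 0.937900
step 4 [4y] zero: DF = P = 1853/2000 ≈ 0.926500
step 5 [5y] bond c/1=13/200: DF=(3744/3125 − 13/200·(0.995000+0.982100+0.937900+0.926500))/(1+13/200) = 1781/2000 ≈ 0.890500
step 6 [6y] swap r/1=1589/55731: DF=(1 − 1589/55731·(0.995000+0.982100+0.937900+0.926500+0.890500))/(1+1589/55731) = 8411/10000 ≈ 0.841100

1 1 199/200
2 2 9821/10000
3 3 9379/10000
4 4 1853/2000
5 5 1781/2000
6 6 8411/10000
f(3y,5y) = ((9379/10000)/(1781/2000) − 1)/(2) = 237/8905 ≈ 2.6614%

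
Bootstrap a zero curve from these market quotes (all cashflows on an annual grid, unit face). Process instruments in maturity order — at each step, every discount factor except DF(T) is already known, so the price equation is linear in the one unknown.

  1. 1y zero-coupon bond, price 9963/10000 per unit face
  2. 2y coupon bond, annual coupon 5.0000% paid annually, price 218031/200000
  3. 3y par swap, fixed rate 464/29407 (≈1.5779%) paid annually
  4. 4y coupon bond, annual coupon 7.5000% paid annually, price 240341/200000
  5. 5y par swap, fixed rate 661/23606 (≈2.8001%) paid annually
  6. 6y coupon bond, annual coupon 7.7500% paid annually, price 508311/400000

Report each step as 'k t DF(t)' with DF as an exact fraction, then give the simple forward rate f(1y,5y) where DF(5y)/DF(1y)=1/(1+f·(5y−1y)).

step 1 [1y] zero: DF = P = 9963/10000 ≈ 0.996300
step 2 [2y] bond c/1=1/20: DF=(218031/200000 − 1/20·(0.996300))/(1+1/20) = 2477/2500 ≈ 0.990800
step 3 [3y] swap r/1=464/29407: DF=(1 − 464/29407·(0.996300+0.990800))/(1+464/29407) = 596/625 ≈ 0.953600
step 4 [4y] bond c/1=3/40: DF=(240341/200000 − 3/40·(0.996300+0.990800+0.953600))/(1+3/40) = 9127/10000 ≈ 0.912700
step 5 [5y] swap r/1=661/23606: DF=(1 − 661/23606·(0.996300+0.990800+0.953600+0.912700))/(1+661/23606) = 4339/5000 ≈ 0.867800
step 6 [6y] bond c/1=31/400: DF=(508311/400000 − 31/400·(0.996300+0.990800+0.953600+0.912700+0.867800))/(1+31/400) = 4199/5000 ≈ 0.839800

1 1 9963/10000
2 2 2477/2500
3 3 596/625
4 4 9127/10000
5 5 4339/5000
6 6 4199/5000
f(1y,5y) = ((9963/10000)/(4339/5000) − 1)/(4) = 1285/34712 ≈ 3.7019%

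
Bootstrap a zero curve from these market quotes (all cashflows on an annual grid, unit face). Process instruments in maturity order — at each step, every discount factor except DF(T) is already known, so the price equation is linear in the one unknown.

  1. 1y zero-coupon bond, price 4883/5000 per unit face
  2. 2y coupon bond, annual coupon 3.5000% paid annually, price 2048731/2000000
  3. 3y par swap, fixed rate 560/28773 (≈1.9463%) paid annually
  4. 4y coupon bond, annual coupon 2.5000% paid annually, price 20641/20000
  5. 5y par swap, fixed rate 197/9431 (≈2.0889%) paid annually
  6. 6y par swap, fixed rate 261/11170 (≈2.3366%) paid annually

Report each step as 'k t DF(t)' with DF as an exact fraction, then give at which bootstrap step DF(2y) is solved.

step 1 [1y] zero: DF = P = 4883/5000 ≈ 0.976600
step 2 [2y] bond c/1=7/200: DF=(2048731/2000000 − 7/200·(0.976600))/(1+7/200) = 9567/10000 ≈ 0.956700
step 3 [3y] swap r/1=560/28773: DF=(1 − 560/28773·(0.976600+0.956700))/(1+560/28773) = 118/125 ≈ 0.944000
step 4 [4y] bond c/1=1/40: DF=(20641/20000 − 1/40·(0.976600+0.956700+0.944000))/(1+1/40) = 9367/10000 ≈ 0.936700
step 5 [5y] swap r/1=197/9431: DF=(1 − 197/9431·(0.976600+0.956700+0.944000+0.936700))/(1+197/9431) = 1803/2000 ≈ 0.901500
step 6 [6y] swap r/1=261/11170: DF=(1 − 261/11170·(0.976600+0.956700+0.944000+0.936700+0.901500))/(1+261/11170) = 1739/2000 ≈ 0.869500

1 1 4883/5000
2 2 9567/10000
3 3 118/125
4 4 9367/10000
5 5 1803/2000
6 6 1739/2000
DF(2y) is solved at step 2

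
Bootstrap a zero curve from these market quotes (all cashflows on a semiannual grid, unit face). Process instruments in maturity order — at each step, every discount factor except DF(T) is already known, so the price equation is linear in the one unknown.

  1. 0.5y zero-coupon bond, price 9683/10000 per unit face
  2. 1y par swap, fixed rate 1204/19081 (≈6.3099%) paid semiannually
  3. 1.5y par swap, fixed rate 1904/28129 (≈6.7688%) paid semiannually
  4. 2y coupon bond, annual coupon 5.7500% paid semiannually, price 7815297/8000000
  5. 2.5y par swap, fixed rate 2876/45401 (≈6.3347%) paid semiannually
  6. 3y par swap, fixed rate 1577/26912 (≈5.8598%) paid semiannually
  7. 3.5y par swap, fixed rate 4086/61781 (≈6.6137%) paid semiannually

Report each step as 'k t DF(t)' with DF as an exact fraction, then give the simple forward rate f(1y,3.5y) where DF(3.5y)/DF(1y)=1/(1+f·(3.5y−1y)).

1 1/2 9683/10000
2 1 4699/5000
3 3/2 1131/1250
4 2 871/1000
5 5/2 4281/5000
6 3 8423/10000
7 7/2 7957/10000
f(1y,3.5y) = ((4699/5000)/(7957/10000) − 1)/(5/2) = 2882/39785 ≈ 7.2439%

step 1 [0.5y] zero: DF = P = 9683/10000 ≈ 0.968300
step 2 [1y] swap r/2=602/19081: DF=(1 − 602/19081·(0.968300))/(1+602/19081) = 4699/5000 ≈ 0.939800
step 3 [1.5y] swap r/2=952/28129: DF=(1 − 952/28129·(0.968300+0.939800))/(1+952/28129) = 1131/1250 ≈ 0.904800
step 4 [2y] bond c/2=23/800: DF=(7815297/8000000 − 23/800·(0.968300+0.939800+0.904800))/(1+23/800) = 871/1000 ≈ 0.871000
step 5 [2.5y] swap r/2=1438/45401: DF=(1 − 1438/45401·(0.968300+0.939800+0.904800+0.871000))/(1+1438/45401) = 4281/5000 ≈ 0.856200
step 6 [3y] swap r/2=1577/53824: DF=(1 − 1577/53824·(0.968300+0.939800+0.904800+0.871000+0.856200))/(1+1577/53824) = 8423/10000 ≈ 0.842300
step 7 [3.5y] swap r/2=2043/61781: DF=(1 − 2043/61781·(0.968300+0.939800+0.904800+0.871000+0.856200+0.842300))/(1+2043/61781) = 7957/10000 ≈ 0.795700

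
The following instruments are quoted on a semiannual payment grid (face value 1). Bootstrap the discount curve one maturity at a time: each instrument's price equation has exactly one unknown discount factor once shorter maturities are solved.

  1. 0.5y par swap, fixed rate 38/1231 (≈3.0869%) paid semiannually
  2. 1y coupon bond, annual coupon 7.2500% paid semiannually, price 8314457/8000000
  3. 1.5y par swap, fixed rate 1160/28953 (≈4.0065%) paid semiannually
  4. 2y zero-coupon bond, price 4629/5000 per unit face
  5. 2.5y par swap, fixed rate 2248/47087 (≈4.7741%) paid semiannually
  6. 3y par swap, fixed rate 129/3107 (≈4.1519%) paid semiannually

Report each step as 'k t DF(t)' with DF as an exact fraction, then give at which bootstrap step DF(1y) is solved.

step 1 [0.5y] swap r/2=19/1231: DF=(1 − 19/1231·(0))/(1+19/1231) = 1231/1250 ≈ 0.984800
step 2 [1y] bond c/2=29/800: DF=(8314457/8000000 − 29/800·(0.984800))/(1+29/800) = 1937/2000 ≈ 0.968500
step 3 [1.5y] swap r/2=580/28953: DF=(1 − 580/28953·(0.984800+0.968500))/(1+580/28953) = 471/500 ≈ 0.942000
step 4 [2y] zero: DF = P = 4629/5000 ≈ 0.925800
step 5 [2.5y] swap r/2=1124/47087: DF=(1 − 1124/47087·(0.984800+0.968500+0.942000+0.925800))/(1+1124/47087) = 2219/2500 ≈ 0.887600
step 6 [3y] swap r/2=129/6214: DF=(1 − 129/6214·(0.984800+0.968500+0.942000+0.925800+0.887600))/(1+129/6214) = 8839/10000 ≈ 0.883900

1 1/2 1231/1250
2 1 1937/2000
3 3/2 471/500
4 2 4629/5000
5 5/2 2219/2500
6 3 8839/10000
DF(1y) is solved at step 2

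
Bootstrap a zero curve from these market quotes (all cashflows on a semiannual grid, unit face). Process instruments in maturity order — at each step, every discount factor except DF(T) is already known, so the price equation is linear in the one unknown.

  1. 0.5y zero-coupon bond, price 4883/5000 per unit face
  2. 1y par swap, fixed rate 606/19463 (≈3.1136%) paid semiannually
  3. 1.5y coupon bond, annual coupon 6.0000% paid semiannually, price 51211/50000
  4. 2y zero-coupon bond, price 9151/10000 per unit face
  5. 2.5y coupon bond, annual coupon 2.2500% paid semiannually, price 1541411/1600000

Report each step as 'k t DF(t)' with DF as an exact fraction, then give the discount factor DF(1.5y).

step 1 [0.5y] zero: DF = P = 4883/5000 ≈ 0.976600
step 2 [1y] swap r/2=303/19463: DF=(1 − 303/19463·(0.976600))/(1+303/19463) = 9697/10000 ≈ 0.969700
step 3 [1.5y] bond c/2=3/100: DF=(51211/50000 − 3/100·(0.976600+0.969700))/(1+3/100) = 9377/10000 ≈ 0.937700
step 4 [2y] zero: DF = P = 9151/10000 ≈ 0.915100
step 5 [2.5y] bond c/2=9/800: DF=(1541411/1600000 − 9/800·(0.976600+0.969700+0.937700+0.915100))/(1+9/800) = 569/625 ≈ 0.910400

1 1/2 4883/5000
2 1 9697/10000
3 3/2 9377/10000
4 2 9151/10000
5 5/2 569/625
DF(1.5y) = 9377/10000 ≈ 0.937700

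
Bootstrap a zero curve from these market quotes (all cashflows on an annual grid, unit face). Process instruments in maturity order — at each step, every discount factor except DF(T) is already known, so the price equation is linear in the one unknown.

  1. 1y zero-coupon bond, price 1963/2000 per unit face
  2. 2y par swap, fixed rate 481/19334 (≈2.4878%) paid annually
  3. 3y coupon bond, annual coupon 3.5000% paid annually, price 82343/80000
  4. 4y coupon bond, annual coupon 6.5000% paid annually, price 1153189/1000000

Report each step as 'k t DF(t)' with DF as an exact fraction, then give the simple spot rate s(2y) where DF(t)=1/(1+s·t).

1 1 1963/2000
2 2 9519/10000
3 3 9291/10000
4 4 9081/10000
s(2y) = (1/(9519/10000) − 1)/(2) = 481/19038 ≈ 2.5265%

step 1 [1y] zero: DF = P = 1963/2000 ≈ 0.981500
step 2 [2y] swap r/1=481/19334: DF=(1 − 481/19334·(0.981500))/(1+481/19334) = 9519/10000 ≈ 0.951900
step 3 [3y] bond c/1=7/200: DF=(82343/80000 − 7/200·(0.981500+0.951900))/(1+7/200) = 9291/10000 ≈ 0.929100
step 4 [4y] bond c/1=13/200: DF=(1153189/1000000 − 13/200·(0.981500+0.951900+0.929100))/(1+13/200) = 9081/10000 ≈ 0.908100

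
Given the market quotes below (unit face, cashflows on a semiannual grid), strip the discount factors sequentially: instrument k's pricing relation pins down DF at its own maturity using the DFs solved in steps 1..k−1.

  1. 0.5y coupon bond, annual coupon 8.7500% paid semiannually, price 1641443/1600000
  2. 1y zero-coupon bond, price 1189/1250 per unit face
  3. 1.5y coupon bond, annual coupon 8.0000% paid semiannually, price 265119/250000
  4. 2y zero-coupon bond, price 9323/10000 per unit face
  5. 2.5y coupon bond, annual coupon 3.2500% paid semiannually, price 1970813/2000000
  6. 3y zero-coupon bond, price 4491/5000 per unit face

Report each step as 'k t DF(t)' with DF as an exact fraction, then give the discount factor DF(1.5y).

step 1 [0.5y] bond c/2=7/160: DF=(1641443/1600000 − 7/160·(0))/(1+7/160) = 9829/10000 ≈ 0.982900
step 2 [1y] zero: DF = P = 1189/1250 ≈ 0.951200
step 3 [1.5y] bond c/2=1/25: DF=(265119/250000 − 1/25·(0.982900+0.951200))/(1+1/25) = 9453/10000 ≈ 0.945300
step 4 [2y] zero: DF = P = 9323/10000 ≈ 0.932300
step 5 [2.5y] bond c/2=13/800: DF=(1970813/2000000 − 13/800·(0.982900+0.951200+0.945300+0.932300))/(1+13/800) = 9087/10000 ≈ 0.908700
step 6 [3y] zero: DF = P = 4491/5000 ≈ 0.898200

1 1/2 9829/10000
2 1 1189/1250
3 3/2 9453/10000
4 2 9323/10000
5 5/2 9087/10000
6 3 4491/5000
DF(1.5y) = 9453/10000 ≈ 0.945300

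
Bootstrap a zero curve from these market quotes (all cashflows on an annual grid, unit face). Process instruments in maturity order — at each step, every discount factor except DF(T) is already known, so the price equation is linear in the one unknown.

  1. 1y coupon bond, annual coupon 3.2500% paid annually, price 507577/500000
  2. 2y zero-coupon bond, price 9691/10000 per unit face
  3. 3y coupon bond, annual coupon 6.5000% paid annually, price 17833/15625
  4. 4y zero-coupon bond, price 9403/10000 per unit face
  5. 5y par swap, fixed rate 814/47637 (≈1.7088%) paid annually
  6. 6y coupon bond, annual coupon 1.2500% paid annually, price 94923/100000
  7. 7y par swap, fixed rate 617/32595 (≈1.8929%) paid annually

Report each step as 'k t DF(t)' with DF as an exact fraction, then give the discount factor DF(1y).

1 1 1229/1250
2 2 9691/10000
3 3 381/400
4 4 9403/10000
5 5 4593/5000
6 6 8787/10000
7 7 4383/5000
DF(1y) = 1229/1250 ≈ 0.983200

step 1 [1y] bond c/1=13/400: DF=(507577/500000 − 13/400·(0))/(1+13/400) = 1229/1250 ≈ 0.983200
step 2 [2y] zero: DF = P = 9691/10000 ≈ 0.969100
step 3 [3y] bond c/1=13/200: DF=(17833/15625 − 13/200·(0.983200+0.969100))/(1+13/200) = 381/400 ≈ 0.952500
step 4 [4y] zero: DF = P = 9403/10000 ≈ 0.940300
step 5 [5y] swap r/1=814/47637: DF=(1 − 814/47637·(0.983200+0.969100+0.952500+0.940300))/(1+814/47637) = 4593/5000 ≈ 0.918600
step 6 [6y] bond c/1=1/80: DF=(94923/100000 − 1/80·(0.983200+0.969100+0.952500+0.940300+0.918600))/(1+1/80) = 8787/10000 ≈ 0.878700
step 7 [7y] swap r/1=617/32595: DF=(1 − 617/32595·(0.983200+0.969100+0.952500+0.940300+0.918600+0.878700))/(1+617/32595) = 4383/5000 ≈ 0.876600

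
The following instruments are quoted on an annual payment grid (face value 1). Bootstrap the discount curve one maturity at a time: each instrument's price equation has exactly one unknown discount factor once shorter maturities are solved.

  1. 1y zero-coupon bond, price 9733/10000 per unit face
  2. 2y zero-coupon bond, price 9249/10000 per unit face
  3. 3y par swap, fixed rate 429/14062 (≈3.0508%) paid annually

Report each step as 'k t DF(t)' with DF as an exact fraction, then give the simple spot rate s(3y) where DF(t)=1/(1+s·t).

step 1 [1y] zero: DF = P = 9733/10000 ≈ 0.973300
step 2 [2y] zero: DF = P = 9249/10000 ≈ 0.924900
step 3 [3y] swap r/1=429/14062: DF=(1 − 429/14062·(0.973300+0.924900))/(1+429/14062) = 4571/5000 ≈ 0.914200

1 1 9733/10000
2 2 9249/10000
3 3 4571/5000
s(3y) = (1/(4571/5000) − 1)/(3) = 143/4571 ≈ 3.1284%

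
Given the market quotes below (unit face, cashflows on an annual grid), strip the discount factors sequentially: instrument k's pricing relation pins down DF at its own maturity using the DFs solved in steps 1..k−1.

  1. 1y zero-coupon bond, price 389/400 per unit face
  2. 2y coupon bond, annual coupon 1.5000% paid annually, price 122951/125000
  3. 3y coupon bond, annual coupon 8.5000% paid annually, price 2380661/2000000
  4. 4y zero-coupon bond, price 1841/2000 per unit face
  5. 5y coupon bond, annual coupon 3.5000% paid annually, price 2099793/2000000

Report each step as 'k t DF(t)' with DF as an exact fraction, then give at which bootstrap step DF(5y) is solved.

1 1 389/400
2 2 9547/10000
3 3 9461/10000
4 4 1841/2000
5 5 8861/10000
DF(5y) is solved at step 5

step 1 [1y] zero: DF = P = 389/400 ≈ 0.972500
step 2 [2y] bond c/1=3/200: DF=(122951/125000 − 3/200·(0.972500))/(1+3/200) = 9547/10000 ≈ 0.954700
step 3 [3y] bond c/1=17/200: DF=(2380661/2000000 − 17/200·(0.972500+0.954700))/(1+17/200) = 9461/10000 ≈ 0.946100
step 4 [4y] zero: DF = P = 1841/2000 ≈ 0.920500
step 5 [5y] bond c/1=7/200: DF=(2099793/2000000 − 7/200·(0.972500+0.954700+0.946100+0.920500))/(1+7/200) = 8861/10000 ≈ 0.886100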